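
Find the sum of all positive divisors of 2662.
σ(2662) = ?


Divisors of 2662: 1, 2, 11, 22, 121, 242, 1331, 2662
Sum = 1 + 2 + 11 + 22 + 121 + 242 + 1331 + 2662 = 4392

σ(2662) = 4392


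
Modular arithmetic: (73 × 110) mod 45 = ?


73 × 110 = 8030
8030 mod 45 = 20


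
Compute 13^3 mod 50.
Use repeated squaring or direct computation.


13^1 mod 50 = 13
13^2 mod 50 = 19
13^3 mod 50 = 47


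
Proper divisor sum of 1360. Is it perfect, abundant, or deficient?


Proper divisors: 1, 2, 4, 5, 8, 10, 16, 17, 20, 34, 40, 68, 80, 85, 136, 170, 272, 340, 680
Sum = 1 + 2 + 4 + 5 + 8 + 10 + 16 + 17 + 20 + 34 + 40 + 68 + 80 + 85 + 136 + 170 + 272 + 340 + 680 = 1988
1988 > 1360 → abundant

s(1360) = 1988 (abundant)


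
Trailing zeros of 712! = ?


floor(712/5) = 142
floor(712/25) = 28
floor(712/125) = 5
floor(712/625) = 1
Total = 176

176 trailing zeros


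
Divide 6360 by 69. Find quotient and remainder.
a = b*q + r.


6360 = 69 * 92 + 12
Check: 6348 + 12 = 6360

q = 92, r = 12


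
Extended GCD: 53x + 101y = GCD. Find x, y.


Tabular extended Euclidean (each row: r = 53*s + 101*t):
r=53, s=1, t=0
r=101, s=0, t=1
q=0: r=53, s=1, t=0   [53*(1) + 101*(0) = 53]
q=1: r=48, s=-1, t=1   [53*(-1) + 101*(1) = 48]
q=1: r=5, s=2, t=-1   [53*(2) + 101*(-1) = 5]
q=9: r=3, s=-19, t=10   [53*(-19) + 101*(10) = 3]
q=1: r=2, s=21, t=-11   [53*(21) + 101*(-11) = 2]
q=1: r=1, s=-40, t=21   [53*(-40) + 101*(21) = 1]
q=2: r=0, s=101, t=-53   [53*(101) + 101*(-53) = 0]
GCD = 1; from the row with r=1: x=-40, y=21
Check: 53*(-40) + 101*(21) = -2120 + 2121 = 1

GCD = 1, x = -40, y = 21


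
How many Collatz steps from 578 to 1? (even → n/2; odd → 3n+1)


578 → 289 → 868 → 434 → 217 → 652 → 326 → 163 → 490 → 245 → 736 → 368 → 184 → 92 → 46 → 23 → 70 → 35 → 106 → 53 → 160 → 80 → 40 → 20 → 10 → 5 → 16 → 8 → 4 → 2 → 1
Total steps = 30

30 steps


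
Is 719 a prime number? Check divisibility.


Check divisors up to sqrt(719) = 26.8142
No divisors found.
719 is prime.

Yes, 719 is prime


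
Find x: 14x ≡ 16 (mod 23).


GCD(14, 23) = 1, unique solution
a^(-1) mod 23 = 5
x = 5 * 16 mod 23 = 11

x ≡ 11 (mod 23)


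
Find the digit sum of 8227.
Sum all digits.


8 + 2 + 2 + 7 = 19


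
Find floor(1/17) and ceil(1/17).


1/17 = 0.0588
floor = 0
ceil = 1

floor = 0, ceil = 1


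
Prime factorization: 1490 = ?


1490 / 2 = 745
745 / 5 = 149
149 / 149 = 1
1490 = 2 × 5 × 149


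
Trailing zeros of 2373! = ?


floor(2373/5) = 474
floor(2373/25) = 94
floor(2373/125) = 18
floor(2373/625) = 3
Total = 589

589 trailing zeros


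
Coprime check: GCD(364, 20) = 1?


Euclidean algorithm:
364 = 18 * 20 + 4
20 = 5 * 4 + 0
GCD(364, 20) = 4

No, not coprime (GCD = 4)


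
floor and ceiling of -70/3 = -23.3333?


-70/3 = -23.3333
floor = -24
ceil = -23

floor = -24, ceil = -23


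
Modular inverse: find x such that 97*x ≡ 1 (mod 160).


Use the extended Euclidean algorithm on (160, 97); each row r = 160*s + 97*t:
r=160, s=1, t=0
r=97, s=0, t=1
q=1: r=63, s=1, t=-1   [160*(1) + 97*(-1) = 63]
q=1: r=34, s=-1, t=2   [160*(-1) + 97*(2) = 34]
q=1: r=29, s=2, t=-3   [160*(2) + 97*(-3) = 29]
q=1: r=5, s=-3, t=5   [160*(-3) + 97*(5) = 5]
q=5: r=4, s=17, t=-28   [160*(17) + 97*(-28) = 4]
q=1: r=1, s=-20, t=33   [160*(-20) + 97*(33) = 1]
q=4: r=0, s=97, t=-160   [160*(97) + 97*(-160) = 0]
GCD = 1 with t = 33, so 97*(33) ≡ 1 (mod 160)
Inverse = 33 mod 160 = 33
Check: 97 * 33 = 3201 ≡ 1 (mod 160)

97^(-1) ≡ 33 (mod 160)


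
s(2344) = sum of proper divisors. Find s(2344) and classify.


Proper divisors: 1, 2, 4, 8, 293, 586, 1172
Sum = 1 + 2 + 4 + 8 + 293 + 586 + 1172 = 2066
2066 < 2344 → deficient

s(2344) = 2066 (deficient)


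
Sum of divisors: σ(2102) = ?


Divisors of 2102: 1, 2, 1051, 2102
Sum = 1 + 2 + 1051 + 2102 = 3156

σ(2102) = 3156


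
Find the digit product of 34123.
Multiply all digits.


3 × 4 × 1 × 2 × 3 = 72


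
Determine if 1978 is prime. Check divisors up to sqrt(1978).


1978 / 2 = 989 (exact division)
1978 is NOT prime.

No, 1978 is not prime


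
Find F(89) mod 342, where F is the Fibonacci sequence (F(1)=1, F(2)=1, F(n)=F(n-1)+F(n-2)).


F(k) mod 342 for k=1..89:
1, 1, 2, 3, 5, 8, 13, 21, 34, 55, 89, 144, 233, 35, 268, 303, 229, 190, 77, 267, 2, 269, 271, 198, 127, 325, 110, 93, 203, 296, 157, 111, 268, 37, 305, 0, 305, 305, 268, 231, 157, 46, 203, 249, 110, 17, 127, 144, 271, 73, 2, 75, 77, 152, 229, 39, 268, 307, 233, 198, 89, 287, 34, 321, 13, 334, 5, 339, 2, 341, 1, 0, 1, 1, 2, 3, 5, 8, 13, 21, 34, 55, 89, 144, 233, 35, 268, 303, 229
F(89) mod 342 = 229


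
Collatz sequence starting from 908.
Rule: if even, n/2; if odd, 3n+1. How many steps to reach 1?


908 → 454 → 227 → 682 → 341 → 1024 → 512 → 256 → 128 → 64 → 32 → 16 → 8 → 4 → 2 → 1
Total steps = 15

15 steps


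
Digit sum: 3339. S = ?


3 + 3 + 3 + 9 = 18


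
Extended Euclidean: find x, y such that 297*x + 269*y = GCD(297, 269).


Tabular extended Euclidean (each row: r = 297*s + 269*t):
r=297, s=1, t=0
r=269, s=0, t=1
q=1: r=28, s=1, t=-1   [297*(1) + 269*(-1) = 28]
q=9: r=17, s=-9, t=10   [297*(-9) + 269*(10) = 17]
q=1: r=11, s=10, t=-11   [297*(10) + 269*(-11) = 11]
q=1: r=6, s=-19, t=21   [297*(-19) + 269*(21) = 6]
q=1: r=5, s=29, t=-32   [297*(29) + 269*(-32) = 5]
q=1: r=1, s=-48, t=53   [297*(-48) + 269*(53) = 1]
q=5: r=0, s=269, t=-297   [297*(269) + 269*(-297) = 0]
GCD = 1; from the row with r=1: x=-48, y=53
Check: 297*(-48) + 269*(53) = -14256 + 14257 = 1

GCD = 1, x = -48, y = 53


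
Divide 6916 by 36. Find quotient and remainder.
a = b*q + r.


6916 = 36 * 192 + 4
Check: 6912 + 4 = 6916

q = 192, r = 4


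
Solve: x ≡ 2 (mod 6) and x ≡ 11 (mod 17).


M = 6*17 = 102
M1 = M/6 = 17, M2 = M/17 = 6
M1^(-1) mod 6 = 5, M2^(-1) mod 17 = 3
x = 2*17*5 + 11*6*3 = 368
368 mod 102 = 62
Check: 62 mod 6 = 2 ✓, 62 mod 17 = 11 ✓

x ≡ 62 (mod 102)


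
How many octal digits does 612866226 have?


612866226 in base 8 = 4441714262
Number of digits = 10

10 digits (base 8)


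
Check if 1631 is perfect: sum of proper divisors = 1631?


Proper divisors of 1631: 1, 7, 233
Sum = 1 + 7 + 233 = 241

No, 1631 is not perfect (241 ≠ 1631)


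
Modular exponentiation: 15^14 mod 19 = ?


15^1 mod 19 = 15
15^2 mod 19 = 16
15^3 mod 19 = 12
15^4 mod 19 = 9
15^5 mod 19 = 2
15^6 mod 19 = 11
15^7 mod 19 = 13
15^8 mod 19 = 5
15^9 mod 19 = 18
15^10 mod 19 = 4
15^11 mod 19 = 3
15^12 mod 19 = 7
15^13 mod 19 = 10
15^14 mod 19 = 17


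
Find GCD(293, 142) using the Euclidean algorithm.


293 = 2 * 142 + 9
142 = 15 * 9 + 7
9 = 1 * 7 + 2
7 = 3 * 2 + 1
2 = 2 * 1 + 0
GCD = 1


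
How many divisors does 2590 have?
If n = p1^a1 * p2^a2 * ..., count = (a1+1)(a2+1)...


2590 = 2^1 × 5^1 × 7^1 × 37^1
d(2590) = (1+1) × (1+1) × (1+1) × (1+1) = 16

16 divisors


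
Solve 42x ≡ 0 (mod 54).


GCD(42, 54) = 6 divides 0
Divide: 7x ≡ 0 (mod 9)
x ≡ 0 (mod 9)


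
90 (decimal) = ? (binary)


90 (base 10) = 90 (decimal)
90 (decimal) = 1011010 (base 2)


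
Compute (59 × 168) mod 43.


59 × 168 = 9912
9912 mod 43 = 22


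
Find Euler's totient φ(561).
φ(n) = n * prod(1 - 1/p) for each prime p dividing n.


561 = 3 × 11 × 17
Prime factors: 3, 11, 17
φ(561) = 561 × (1-1/3) × (1-1/11) × (1-1/17)
= 561 × 2/3 × 10/11 × 16/17 = 320

φ(561) = 320


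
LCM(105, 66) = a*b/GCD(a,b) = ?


GCD(105, 66) = 3
LCM = 105*66/3 = 6930/3 = 2310

LCM = 2310


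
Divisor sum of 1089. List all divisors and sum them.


Divisors of 1089: 1, 3, 9, 11, 33, 99, 121, 363, 1089
Sum = 1 + 3 + 9 + 11 + 33 + 99 + 121 + 363 + 1089 = 1729

σ(1089) = 1729


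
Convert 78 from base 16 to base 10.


78 (base 16) = 120 (decimal)
120 (decimal) = 120 (base 10)


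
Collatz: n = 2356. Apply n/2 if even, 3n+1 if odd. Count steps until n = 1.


2356 → 1178 → 589 → 1768 → 884 → 442 → 221 → 664 → 332 → 166 → 83 → 250 → 125 → 376 → 188 → 94 → 47 → 142 → 71 → 214 → 107 → 322 → 161 → 484 → 242 → 121 → 364 → 182 → 91 → 274 → 137 → 412 → 206 → 103 → 310 → 155 → 466 → 233 → 700 → 350 → 175 → 526 → 263 → 790 → 395 → 1186 → 593 → 1780 → 890 → 445 → 1336 → 668 → 334 → 167 → 502 → 251 → 754 → 377 → 1132 → 566 → 283 → 850 → 425 → 1276 → 638 → 319 → 958 → 479 → 1438 → 719 → 2158 → 1079 → 3238 → 1619 → 4858 → 2429 → 7288 → 3644 → 1822 → 911 → 2734 → 1367 → 4102 → 2051 → 6154 → 3077 → 9232 → 4616 → 2308 → 1154 → 577 → 1732 → 866 → 433 → 1300 → 650 → 325 → 976 → 488 → 244 → 122 → 61 → 184 → 92 → 46 → 23 → 70 → 35 → 106 → 53 → 160 → 80 → 40 → 20 → 10 → 5 → 16 → 8 → 4 → 2 → 1
Total steps = 120

120 steps


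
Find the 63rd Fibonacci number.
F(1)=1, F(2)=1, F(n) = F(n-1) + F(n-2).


Sequence: 1, 1, 2, 3, 5, 8, 13, 21, 34, 55, 89, 144, 233, 377, 610, 987, 1597, 2584, 4181, 6765, 10946, 17711, 28657, 46368, 75025, 121393, 196418, 317811, 514229, 832040, 1346269, 2178309, 3524578, 5702887, 9227465, 14930352, 24157817, 39088169, 63245986, 102334155, 165580141, 267914296, 433494437, 701408733, 1134903170, 1836311903, 2971215073, 4807526976, 7778742049, 12586269025, 20365011074, 32951280099, 53316291173, 86267571272, 139583862445, 225851433717, 365435296162, 591286729879, 956722026041, 1548008755920, 2504730781961, 4052739537881, 6557470319842
F(63) = 6557470319842


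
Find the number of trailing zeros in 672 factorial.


floor(672/5) = 134
floor(672/25) = 26
floor(672/125) = 5
floor(672/625) = 1
Total = 166

166 trailing zeros


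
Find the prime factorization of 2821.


2821 / 7 = 403
403 / 13 = 31
31 / 31 = 1
2821 = 7 × 13 × 31


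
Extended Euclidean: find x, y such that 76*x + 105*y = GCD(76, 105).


Tabular extended Euclidean (each row: r = 76*s + 105*t):
r=76, s=1, t=0
r=105, s=0, t=1
q=0: r=76, s=1, t=0   [76*(1) + 105*(0) = 76]
q=1: r=29, s=-1, t=1   [76*(-1) + 105*(1) = 29]
q=2: r=18, s=3, t=-2   [76*(3) + 105*(-2) = 18]
q=1: r=11, s=-4, t=3   [76*(-4) + 105*(3) = 11]
q=1: r=7, s=7, t=-5   [76*(7) + 105*(-5) = 7]
q=1: r=4, s=-11, t=8   [76*(-11) + 105*(8) = 4]
q=1: r=3, s=18, t=-13   [76*(18) + 105*(-13) = 3]
q=1: r=1, s=-29, t=21   [76*(-29) + 105*(21) = 1]
q=3: r=0, s=105, t=-76   [76*(105) + 105*(-76) = 0]
GCD = 1; from the row with r=1: x=-29, y=21
Check: 76*(-29) + 105*(21) = -2204 + 2205 = 1

GCD = 1, x = -29, y = 21


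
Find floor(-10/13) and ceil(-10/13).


-10/13 = -0.7692
floor = -1
ceil = 0

floor = -1, ceil = 0


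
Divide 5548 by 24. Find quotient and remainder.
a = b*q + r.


5548 = 24 * 231 + 4
Check: 5544 + 4 = 5548

q = 231, r = 4


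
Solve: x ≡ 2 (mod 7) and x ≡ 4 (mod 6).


M = 7*6 = 42
M1 = M/7 = 6, M2 = M/6 = 7
M1^(-1) mod 7 = 6, M2^(-1) mod 6 = 1
x = 2*6*6 + 4*7*1 = 100
100 mod 42 = 16
Check: 16 mod 7 = 2 ✓, 16 mod 6 = 4 ✓

x ≡ 16 (mod 42)


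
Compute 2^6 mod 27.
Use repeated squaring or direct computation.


2^1 mod 27 = 2
2^2 mod 27 = 4
2^3 mod 27 = 8
2^4 mod 27 = 16
2^5 mod 27 = 5
2^6 mod 27 = 10


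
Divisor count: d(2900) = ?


2900 = 2^2 × 5^2 × 29^1
d(2900) = (2+1) × (2+1) × (1+1) = 18

18 divisors


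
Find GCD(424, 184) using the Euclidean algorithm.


424 = 2 * 184 + 56
184 = 3 * 56 + 16
56 = 3 * 16 + 8
16 = 2 * 8 + 0
GCD = 8


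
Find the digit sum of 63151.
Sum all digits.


6 + 3 + 1 + 5 + 1 = 16


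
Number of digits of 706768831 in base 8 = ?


706768831 in base 8 = 5210067677
Number of digits = 10

10 digits (base 8)


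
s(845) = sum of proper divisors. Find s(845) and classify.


Proper divisors: 1, 5, 13, 65, 169
Sum = 1 + 5 + 13 + 65 + 169 = 253
253 < 845 → deficient

s(845) = 253 (deficient)


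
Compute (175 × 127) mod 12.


175 × 127 = 22225
22225 mod 12 = 1


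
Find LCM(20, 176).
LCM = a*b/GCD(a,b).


GCD(20, 176) = 4
LCM = 20*176/4 = 3520/4 = 880

LCM = 880


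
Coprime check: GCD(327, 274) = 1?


Euclidean algorithm:
327 = 1 * 274 + 53
274 = 5 * 53 + 9
53 = 5 * 9 + 8
9 = 1 * 8 + 1
8 = 8 * 1 + 0
GCD(327, 274) = 1

Yes, coprime (GCD = 1)


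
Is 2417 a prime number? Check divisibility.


Check divisors up to sqrt(2417) = 49.1630
No divisors found.
2417 is prime.

Yes, 2417 is prime


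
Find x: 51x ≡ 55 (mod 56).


GCD(51, 56) = 1, unique solution
a^(-1) mod 56 = 11
x = 11 * 55 mod 56 = 45

x ≡ 45 (mod 56)


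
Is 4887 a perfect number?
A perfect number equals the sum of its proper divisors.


Proper divisors of 4887: 1, 3, 9, 27, 181, 543, 1629
Sum = 1 + 3 + 9 + 27 + 181 + 543 + 1629 = 2393

No, 4887 is not perfect (2393 ≠ 4887)


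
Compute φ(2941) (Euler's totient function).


2941 = 17 × 173
Prime factors: 17, 173
φ(2941) = 2941 × (1-1/17) × (1-1/173)
= 2941 × 16/17 × 172/173 = 2752

φ(2941) = 2752


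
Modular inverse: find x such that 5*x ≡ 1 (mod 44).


Use the extended Euclidean algorithm on (44, 5); each row r = 44*s + 5*t:
r=44, s=1, t=0
r=5, s=0, t=1
q=8: r=4, s=1, t=-8   [44*(1) + 5*(-8) = 4]
q=1: r=1, s=-1, t=9   [44*(-1) + 5*(9) = 1]
q=4: r=0, s=5, t=-44   [44*(5) + 5*(-44) = 0]
GCD = 1 with t = 9, so 5*(9) ≡ 1 (mod 44)
Inverse = 9 mod 44 = 9
Check: 5 * 9 = 45 ≡ 1 (mod 44)

5^(-1) ≡ 9 (mod 44)


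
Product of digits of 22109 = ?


2 × 2 × 1 × 0 × 9 = 0


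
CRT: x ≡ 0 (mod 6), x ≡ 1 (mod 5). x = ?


M = 6*5 = 30
M1 = M/6 = 5, M2 = M/5 = 6
M1^(-1) mod 6 = 5, M2^(-1) mod 5 = 1
x = 0*5*5 + 1*6*1 = 6
6 mod 30 = 6
Check: 6 mod 6 = 0 ✓, 6 mod 5 = 1 ✓

x ≡ 6 (mod 30)


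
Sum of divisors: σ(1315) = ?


Divisors of 1315: 1, 5, 263, 1315
Sum = 1 + 5 + 263 + 1315 = 1584

σ(1315) = 1584


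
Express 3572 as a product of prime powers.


3572 / 2 = 1786
1786 / 2 = 893
893 / 19 = 47
47 / 47 = 1
3572 = 2^2 × 19 × 47


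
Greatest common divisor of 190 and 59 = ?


190 = 3 * 59 + 13
59 = 4 * 13 + 7
13 = 1 * 7 + 6
7 = 1 * 6 + 1
6 = 6 * 1 + 0
GCD = 1


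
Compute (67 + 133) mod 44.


67 + 133 = 200
200 mod 44 = 24


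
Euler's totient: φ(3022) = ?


3022 = 2 × 1511
Prime factors: 2, 1511
φ(3022) = 3022 × (1-1/2) × (1-1/1511)
= 3022 × 1/2 × 1510/1511 = 1510

φ(3022) = 1510


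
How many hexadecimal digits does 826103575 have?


826103575 in base 16 = 313D5717
Number of digits = 8

8 digits (base 16)


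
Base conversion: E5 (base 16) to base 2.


E5 (base 16) = 229 (decimal)
229 (decimal) = 11100101 (base 2)


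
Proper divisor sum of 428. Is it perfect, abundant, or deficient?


Proper divisors: 1, 2, 4, 107, 214
Sum = 1 + 2 + 4 + 107 + 214 = 328
328 < 428 → deficient

s(428) = 328 (deficient)


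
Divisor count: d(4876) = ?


4876 = 2^2 × 23^1 × 53^1
d(4876) = (2+1) × (1+1) × (1+1) = 12

12 divisors


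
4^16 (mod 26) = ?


4^1 mod 26 = 4
4^2 mod 26 = 16
4^3 mod 26 = 12
4^4 mod 26 = 22
4^5 mod 26 = 10
4^6 mod 26 = 14
4^7 mod 26 = 4
4^8 mod 26 = 16
4^9 mod 26 = 12
4^10 mod 26 = 22
4^11 mod 26 = 10
4^12 mod 26 = 14
4^13 mod 26 = 4
4^14 mod 26 = 16
4^15 mod 26 = 12
4^16 mod 26 = 22


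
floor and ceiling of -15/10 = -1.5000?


-15/10 = -1.5000
floor = -2
ceil = -1

floor = -2, ceil = -1


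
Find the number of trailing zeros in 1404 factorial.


floor(1404/5) = 280
floor(1404/25) = 56
floor(1404/125) = 11
floor(1404/625) = 2
Total = 349

349 trailing zeros


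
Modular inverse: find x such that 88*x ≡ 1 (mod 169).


Use the extended Euclidean algorithm on (169, 88); each row r = 169*s + 88*t:
r=169, s=1, t=0
r=88, s=0, t=1
q=1: r=81, s=1, t=-1   [169*(1) + 88*(-1) = 81]
q=1: r=7, s=-1, t=2   [169*(-1) + 88*(2) = 7]
q=11: r=4, s=12, t=-23   [169*(12) + 88*(-23) = 4]
q=1: r=3, s=-13, t=25   [169*(-13) + 88*(25) = 3]
q=1: r=1, s=25, t=-48   [169*(25) + 88*(-48) = 1]
q=3: r=0, s=-88, t=169   [169*(-88) + 88*(169) = 0]
GCD = 1 with t = -48, so 88*(-48) ≡ 1 (mod 169)
Inverse = -48 mod 169 = 121
Check: 88 * 121 = 10648 ≡ 1 (mod 169)

88^(-1) ≡ 121 (mod 169)


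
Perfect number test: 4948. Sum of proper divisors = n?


Proper divisors of 4948: 1, 2, 4, 1237, 2474
Sum = 1 + 2 + 4 + 1237 + 2474 = 3718

No, 4948 is not perfect (3718 ≠ 4948)


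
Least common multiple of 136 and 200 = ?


GCD(136, 200) = 8
LCM = 136*200/8 = 27200/8 = 3400

LCM = 3400


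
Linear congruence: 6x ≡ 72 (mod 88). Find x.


GCD(6, 88) = 2 divides 72
Divide: 3x ≡ 36 (mod 44)
x ≡ 12 (mod 44)


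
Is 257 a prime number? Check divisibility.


Check divisors up to sqrt(257) = 16.0312
No divisors found.
257 is prime.

Yes, 257 is prime


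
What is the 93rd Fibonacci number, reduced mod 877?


F(k) mod 877 for k=1..93:
1, 1, 2, 3, 5, 8, 13, 21, 34, 55, 89, 144, 233, 377, 610, 110, 720, 830, 673, 626, 422, 171, 593, 764, 480, 367, 847, 337, 307, 644, 74, 718, 792, 633, 548, 304, 852, 279, 254, 533, 787, 443, 353, 796, 272, 191, 463, 654, 240, 17, 257, 274, 531, 805, 459, 387, 846, 356, 325, 681, 129, 810, 62, 872, 57, 52, 109, 161, 270, 431, 701, 255, 79, 334, 413, 747, 283, 153, 436, 589, 148, 737, 8, 745, 753, 621, 497, 241, 738, 102, 840, 65, 28
F(93) mod 877 = 28


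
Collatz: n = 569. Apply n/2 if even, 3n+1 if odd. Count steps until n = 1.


569 → 1708 → 854 → 427 → 1282 → 641 → 1924 → 962 → 481 → 1444 → 722 → 361 → 1084 → 542 → 271 → 814 → 407 → 1222 → 611 → 1834 → 917 → 2752 → 1376 → 688 → 344 → 172 → 86 → 43 → 130 → 65 → 196 → 98 → 49 → 148 → 74 → 37 → 112 → 56 → 28 → 14 → 7 → 22 → 11 → 34 → 17 → 52 → 26 → 13 → 40 → 20 → 10 → 5 → 16 → 8 → 4 → 2 → 1
Total steps = 56

56 steps


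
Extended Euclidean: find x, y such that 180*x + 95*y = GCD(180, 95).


Tabular extended Euclidean (each row: r = 180*s + 95*t):
r=180, s=1, t=0
r=95, s=0, t=1
q=1: r=85, s=1, t=-1   [180*(1) + 95*(-1) = 85]
q=1: r=10, s=-1, t=2   [180*(-1) + 95*(2) = 10]
q=8: r=5, s=9, t=-17   [180*(9) + 95*(-17) = 5]
q=2: r=0, s=-19, t=36   [180*(-19) + 95*(36) = 0]
GCD = 5; from the row with r=5: x=9, y=-17
Check: 180*(9) + 95*(-17) = 1620 - 1615 = 5

GCD = 5, x = 9, y = -17


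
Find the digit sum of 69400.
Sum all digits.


6 + 9 + 4 + 0 + 0 = 19


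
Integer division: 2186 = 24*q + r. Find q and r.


2186 = 24 * 91 + 2
Check: 2184 + 2 = 2186

q = 91, r = 2


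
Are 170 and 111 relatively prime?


Euclidean algorithm:
170 = 1 * 111 + 59
111 = 1 * 59 + 52
59 = 1 * 52 + 7
52 = 7 * 7 + 3
7 = 2 * 3 + 1
3 = 3 * 1 + 0
GCD(170, 111) = 1

Yes, coprime (GCD = 1)


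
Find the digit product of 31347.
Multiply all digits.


3 × 1 × 3 × 4 × 7 = 252


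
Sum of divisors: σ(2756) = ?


Divisors of 2756: 1, 2, 4, 13, 26, 52, 53, 106, 212, 689, 1378, 2756
Sum = 1 + 2 + 4 + 13 + 26 + 52 + 53 + 106 + 212 + 689 + 1378 + 2756 = 5292

σ(2756) = 5292


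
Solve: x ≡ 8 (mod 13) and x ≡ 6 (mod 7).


M = 13*7 = 91
M1 = M/13 = 7, M2 = M/7 = 13
M1^(-1) mod 13 = 2, M2^(-1) mod 7 = 6
x = 8*7*2 + 6*13*6 = 580
580 mod 91 = 34
Check: 34 mod 13 = 8 ✓, 34 mod 7 = 6 ✓

x ≡ 34 (mod 91)


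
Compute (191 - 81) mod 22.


191 - 81 = 110
110 mod 22 = 0


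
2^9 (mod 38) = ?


2^1 mod 38 = 2
2^2 mod 38 = 4
2^3 mod 38 = 8
2^4 mod 38 = 16
2^5 mod 38 = 32
2^6 mod 38 = 26
2^7 mod 38 = 14
2^8 mod 38 = 28
2^9 mod 38 = 18


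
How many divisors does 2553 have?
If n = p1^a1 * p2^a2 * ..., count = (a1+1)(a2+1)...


2553 = 3^1 × 23^1 × 37^1
d(2553) = (1+1) × (1+1) × (1+1) = 8

8 divisors


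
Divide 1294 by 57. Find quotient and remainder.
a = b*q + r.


1294 = 57 * 22 + 40
Check: 1254 + 40 = 1294

q = 22, r = 40


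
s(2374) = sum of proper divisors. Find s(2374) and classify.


Proper divisors: 1, 2, 1187
Sum = 1 + 2 + 1187 = 1190
1190 < 2374 → deficient

s(2374) = 1190 (deficient)


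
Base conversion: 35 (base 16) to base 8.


35 (base 16) = 53 (decimal)
53 (decimal) = 65 (base 8)


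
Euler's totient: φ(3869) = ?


3869 = 53 × 73
Prime factors: 53, 73
φ(3869) = 3869 × (1-1/53) × (1-1/73)
= 3869 × 52/53 × 72/73 = 3744

φ(3869) = 3744


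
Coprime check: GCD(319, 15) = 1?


Euclidean algorithm:
319 = 21 * 15 + 4
15 = 3 * 4 + 3
4 = 1 * 3 + 1
3 = 3 * 1 + 0
GCD(319, 15) = 1

Yes, coprime (GCD = 1)


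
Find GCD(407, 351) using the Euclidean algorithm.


407 = 1 * 351 + 56
351 = 6 * 56 + 15
56 = 3 * 15 + 11
15 = 1 * 11 + 4
11 = 2 * 4 + 3
4 = 1 * 3 + 1
3 = 3 * 1 + 0
GCD = 1


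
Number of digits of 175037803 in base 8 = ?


175037803 in base 8 = 1233556553
Number of digits = 10

10 digits (base 8)


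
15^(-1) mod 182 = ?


Use the extended Euclidean algorithm on (182, 15); each row r = 182*s + 15*t:
r=182, s=1, t=0
r=15, s=0, t=1
q=12: r=2, s=1, t=-12   [182*(1) + 15*(-12) = 2]
q=7: r=1, s=-7, t=85   [182*(-7) + 15*(85) = 1]
q=2: r=0, s=15, t=-182   [182*(15) + 15*(-182) = 0]
GCD = 1 with t = 85, so 15*(85) ≡ 1 (mod 182)
Inverse = 85 mod 182 = 85
Check: 15 * 85 = 1275 ≡ 1 (mod 182)

15^(-1) ≡ 85 (mod 182)


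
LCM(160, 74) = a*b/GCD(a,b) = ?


GCD(160, 74) = 2
LCM = 160*74/2 = 11840/2 = 5920

LCM = 5920


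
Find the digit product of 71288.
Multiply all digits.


7 × 1 × 2 × 8 × 8 = 896


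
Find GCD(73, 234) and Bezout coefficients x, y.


Tabular extended Euclidean (each row: r = 73*s + 234*t):
r=73, s=1, t=0
r=234, s=0, t=1
q=0: r=73, s=1, t=0   [73*(1) + 234*(0) = 73]
q=3: r=15, s=-3, t=1   [73*(-3) + 234*(1) = 15]
q=4: r=13, s=13, t=-4   [73*(13) + 234*(-4) = 13]
q=1: r=2, s=-16, t=5   [73*(-16) + 234*(5) = 2]
q=6: r=1, s=109, t=-34   [73*(109) + 234*(-34) = 1]
q=2: r=0, s=-234, t=73   [73*(-234) + 234*(73) = 0]
GCD = 1; from the row with r=1: x=109, y=-34
Check: 73*(109) + 234*(-34) = 7957 - 7956 = 1

GCD = 1, x = 109, y = -34


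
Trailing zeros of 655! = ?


floor(655/5) = 131
floor(655/25) = 26
floor(655/125) = 5
floor(655/625) = 1
Total = 163

163 trailing zeros


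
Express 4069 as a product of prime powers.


4069 / 13 = 313
313 / 313 = 1
4069 = 13 × 313


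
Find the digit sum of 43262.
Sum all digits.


4 + 3 + 2 + 6 + 2 = 17


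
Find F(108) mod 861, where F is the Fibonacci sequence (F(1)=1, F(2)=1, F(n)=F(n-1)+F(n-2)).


F(k) mod 861 for k=1..108:
1, 1, 2, 3, 5, 8, 13, 21, 34, 55, 89, 144, 233, 377, 610, 126, 736, 1, 737, 738, 614, 491, 244, 735, 118, 853, 110, 102, 212, 314, 526, 840, 505, 484, 128, 612, 740, 491, 370, 0, 370, 370, 740, 249, 128, 377, 505, 21, 526, 547, 212, 759, 110, 8, 118, 126, 244, 370, 614, 123, 737, 860, 736, 735, 610, 484, 233, 717, 89, 806, 34, 840, 13, 853, 5, 858, 2, 860, 1, 0, 1, 1, 2, 3, 5, 8, 13, 21, 34, 55, 89, 144, 233, 377, 610, 126, 736, 1, 737, 738, 614, 491, 244, 735, 118, 853, 110, 102
F(108) mod 861 = 102


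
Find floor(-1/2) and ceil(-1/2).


-1/2 = -0.5000
floor = -1
ceil = 0

floor = -1, ceil = 0


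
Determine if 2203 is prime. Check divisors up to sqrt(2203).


Check divisors up to sqrt(2203) = 46.9361
No divisors found.
2203 is prime.

Yes, 2203 is prime


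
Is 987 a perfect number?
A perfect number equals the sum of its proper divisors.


Proper divisors of 987: 1, 3, 7, 21, 47, 141, 329
Sum = 1 + 3 + 7 + 21 + 47 + 141 + 329 = 549

No, 987 is not perfect (549 ≠ 987)


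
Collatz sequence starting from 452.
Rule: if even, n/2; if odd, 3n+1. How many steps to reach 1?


452 → 226 → 113 → 340 → 170 → 85 → 256 → 128 → 64 → 32 → 16 → 8 → 4 → 2 → 1
Total steps = 14

14 steps


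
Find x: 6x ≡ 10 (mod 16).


GCD(6, 16) = 2 divides 10
Divide: 3x ≡ 5 (mod 8)
x ≡ 7 (mod 8)


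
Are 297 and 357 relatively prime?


Euclidean algorithm:
357 = 1 * 297 + 60
297 = 4 * 60 + 57
60 = 1 * 57 + 3
57 = 19 * 3 + 0
GCD(297, 357) = 3

No, not coprime (GCD = 3)


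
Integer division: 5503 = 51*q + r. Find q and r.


5503 = 51 * 107 + 46
Check: 5457 + 46 = 5503

q = 107, r = 46


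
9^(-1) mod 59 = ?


Use the extended Euclidean algorithm on (59, 9); each row r = 59*s + 9*t:
r=59, s=1, t=0
r=9, s=0, t=1
q=6: r=5, s=1, t=-6   [59*(1) + 9*(-6) = 5]
q=1: r=4, s=-1, t=7   [59*(-1) + 9*(7) = 4]
q=1: r=1, s=2, t=-13   [59*(2) + 9*(-13) = 1]
q=4: r=0, s=-9, t=59   [59*(-9) + 9*(59) = 0]
GCD = 1 with t = -13, so 9*(-13) ≡ 1 (mod 59)
Inverse = -13 mod 59 = 46
Check: 9 * 46 = 414 ≡ 1 (mod 59)

9^(-1) ≡ 46 (mod 59)


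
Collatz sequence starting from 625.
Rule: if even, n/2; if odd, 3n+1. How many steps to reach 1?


625 → 1876 → 938 → 469 → 1408 → 704 → 352 → 176 → 88 → 44 → 22 → 11 → 34 → 17 → 52 → 26 → 13 → 40 → 20 → 10 → 5 → 16 → 8 → 4 → 2 → 1
Total steps = 25

25 steps


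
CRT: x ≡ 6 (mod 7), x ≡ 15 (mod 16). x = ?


M = 7*16 = 112
M1 = M/7 = 16, M2 = M/16 = 7
M1^(-1) mod 7 = 4, M2^(-1) mod 16 = 7
x = 6*16*4 + 15*7*7 = 1119
1119 mod 112 = 111
Check: 111 mod 7 = 6 ✓, 111 mod 16 = 15 ✓

x ≡ 111 (mod 112)


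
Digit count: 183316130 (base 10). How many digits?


183316130 has 9 digits in base 10
floor(log10(183316130)) + 1 = floor(8.2632) + 1 = 9

9 digits (base 10)


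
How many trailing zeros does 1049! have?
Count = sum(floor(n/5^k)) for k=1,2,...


floor(1049/5) = 209
floor(1049/25) = 41
floor(1049/125) = 8
floor(1049/625) = 1
Total = 259

259 trailing zeros


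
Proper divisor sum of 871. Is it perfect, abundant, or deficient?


Proper divisors: 1, 13, 67
Sum = 1 + 13 + 67 = 81
81 < 871 → deficient

s(871) = 81 (deficient)


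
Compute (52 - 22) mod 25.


52 - 22 = 30
30 mod 25 = 5


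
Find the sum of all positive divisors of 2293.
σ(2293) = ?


Divisors of 2293: 1, 2293
Sum = 1 + 2293 = 2294

σ(2293) = 2294


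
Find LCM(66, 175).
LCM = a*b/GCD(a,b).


GCD(66, 175) = 1
LCM = 66*175/1 = 11550/1 = 11550

LCM = 11550


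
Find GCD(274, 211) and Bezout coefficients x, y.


Tabular extended Euclidean (each row: r = 274*s + 211*t):
r=274, s=1, t=0
r=211, s=0, t=1
q=1: r=63, s=1, t=-1   [274*(1) + 211*(-1) = 63]
q=3: r=22, s=-3, t=4   [274*(-3) + 211*(4) = 22]
q=2: r=19, s=7, t=-9   [274*(7) + 211*(-9) = 19]
q=1: r=3, s=-10, t=13   [274*(-10) + 211*(13) = 3]
q=6: r=1, s=67, t=-87   [274*(67) + 211*(-87) = 1]
q=3: r=0, s=-211, t=274   [274*(-211) + 211*(274) = 0]
GCD = 1; from the row with r=1: x=67, y=-87
Check: 274*(67) + 211*(-87) = 18358 - 18357 = 1

GCD = 1, x = 67, y = -87


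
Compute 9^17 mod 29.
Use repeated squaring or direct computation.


9^1 mod 29 = 9
9^2 mod 29 = 23
9^3 mod 29 = 4
9^4 mod 29 = 7
9^5 mod 29 = 5
9^6 mod 29 = 16
9^7 mod 29 = 28
9^8 mod 29 = 20
9^9 mod 29 = 6
9^10 mod 29 = 25
9^11 mod 29 = 22
9^12 mod 29 = 24
9^13 mod 29 = 13
9^14 mod 29 = 1
9^15 mod 29 = 9
9^16 mod 29 = 23
9^17 mod 29 = 4


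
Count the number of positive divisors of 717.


717 = 3^1 × 239^1
d(717) = (1+1) × (1+1) = 4

4 divisors


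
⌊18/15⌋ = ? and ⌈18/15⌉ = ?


18/15 = 1.2000
floor = 1
ceil = 2

floor = 1, ceil = 2


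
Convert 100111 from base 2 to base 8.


100111 (base 2) = 39 (decimal)
39 (decimal) = 47 (base 8)


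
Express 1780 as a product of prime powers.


1780 / 2 = 890
890 / 2 = 445
445 / 5 = 89
89 / 89 = 1
1780 = 2^2 × 5 × 89


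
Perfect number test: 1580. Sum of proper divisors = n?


Proper divisors of 1580: 1, 2, 4, 5, 10, 20, 79, 158, 316, 395, 790
Sum = 1 + 2 + 4 + 5 + 10 + 20 + 79 + 158 + 316 + 395 + 790 = 1780

No, 1580 is not perfect (1780 ≠ 1580)


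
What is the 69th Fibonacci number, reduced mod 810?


F(k) mod 810 for k=1..69:
1, 1, 2, 3, 5, 8, 13, 21, 34, 55, 89, 144, 233, 377, 610, 177, 787, 154, 131, 285, 416, 701, 307, 198, 505, 703, 398, 291, 689, 170, 49, 219, 268, 487, 755, 432, 377, 809, 376, 375, 751, 316, 257, 573, 20, 593, 613, 396, 199, 595, 794, 579, 563, 332, 85, 417, 502, 109, 611, 720, 521, 431, 142, 573, 715, 478, 383, 51, 434
F(69) mod 810 = 434


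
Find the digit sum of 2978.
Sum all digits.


2 + 9 + 7 + 8 = 26


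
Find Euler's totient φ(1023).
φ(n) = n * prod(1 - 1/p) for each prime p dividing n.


1023 = 3 × 11 × 31
Prime factors: 3, 11, 31
φ(1023) = 1023 × (1-1/3) × (1-1/11) × (1-1/31)
= 1023 × 2/3 × 10/11 × 30/31 = 600

φ(1023) = 600


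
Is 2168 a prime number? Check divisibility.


2168 / 2 = 1084 (exact division)
2168 is NOT prime.

No, 2168 is not prime


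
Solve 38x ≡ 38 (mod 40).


GCD(38, 40) = 2 divides 38
Divide: 19x ≡ 19 (mod 20)
x ≡ 1 (mod 20)


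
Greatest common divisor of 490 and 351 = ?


490 = 1 * 351 + 139
351 = 2 * 139 + 73
139 = 1 * 73 + 66
73 = 1 * 66 + 7
66 = 9 * 7 + 3
7 = 2 * 3 + 1
3 = 3 * 1 + 0
GCD = 1


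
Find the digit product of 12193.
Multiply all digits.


1 × 2 × 1 × 9 × 3 = 54


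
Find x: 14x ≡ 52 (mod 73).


GCD(14, 73) = 1, unique solution
a^(-1) mod 73 = 47
x = 47 * 52 mod 73 = 35

x ≡ 35 (mod 73)


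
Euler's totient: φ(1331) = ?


1331 = 11^3
Prime factors: 11
φ(1331) = 1331 × (1-1/11)
= 1331 × 10/11 = 1210

φ(1331) = 1210


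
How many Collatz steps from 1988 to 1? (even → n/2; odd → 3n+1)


1988 → 994 → 497 → 1492 → 746 → 373 → 1120 → 560 → 280 → 140 → 70 → 35 → 106 → 53 → 160 → 80 → 40 → 20 → 10 → 5 → 16 → 8 → 4 → 2 → 1
Total steps = 24

24 steps


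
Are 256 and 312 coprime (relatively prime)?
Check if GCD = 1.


Euclidean algorithm:
312 = 1 * 256 + 56
256 = 4 * 56 + 32
56 = 1 * 32 + 24
32 = 1 * 24 + 8
24 = 3 * 8 + 0
GCD(256, 312) = 8

No, not coprime (GCD = 8)


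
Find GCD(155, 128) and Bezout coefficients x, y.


Tabular extended Euclidean (each row: r = 155*s + 128*t):
r=155, s=1, t=0
r=128, s=0, t=1
q=1: r=27, s=1, t=-1   [155*(1) + 128*(-1) = 27]
q=4: r=20, s=-4, t=5   [155*(-4) + 128*(5) = 20]
q=1: r=7, s=5, t=-6   [155*(5) + 128*(-6) = 7]
q=2: r=6, s=-14, t=17   [155*(-14) + 128*(17) = 6]
q=1: r=1, s=19, t=-23   [155*(19) + 128*(-23) = 1]
q=6: r=0, s=-128, t=155   [155*(-128) + 128*(155) = 0]
GCD = 1; from the row with r=1: x=19, y=-23
Check: 155*(19) + 128*(-23) = 2945 - 2944 = 1

GCD = 1, x = 19, y = -23


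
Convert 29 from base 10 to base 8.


29 (base 10) = 29 (decimal)
29 (decimal) = 35 (base 8)


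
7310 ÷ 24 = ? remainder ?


7310 = 24 * 304 + 14
Check: 7296 + 14 = 7310

q = 304, r = 14


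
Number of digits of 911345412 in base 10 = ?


911345412 has 9 digits in base 10
floor(log10(911345412)) + 1 = floor(8.9597) + 1 = 9

9 digits (base 10)


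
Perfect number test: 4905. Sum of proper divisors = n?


Proper divisors of 4905: 1, 3, 5, 9, 15, 45, 109, 327, 545, 981, 1635
Sum = 1 + 3 + 5 + 9 + 15 + 45 + 109 + 327 + 545 + 981 + 1635 = 3675

No, 4905 is not perfect (3675 ≠ 4905)


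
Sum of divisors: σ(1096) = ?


Divisors of 1096: 1, 2, 4, 8, 137, 274, 548, 1096
Sum = 1 + 2 + 4 + 8 + 137 + 274 + 548 + 1096 = 2070

σ(1096) = 2070


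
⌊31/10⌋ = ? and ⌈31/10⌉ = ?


31/10 = 3.1000
floor = 3
ceil = 4

floor = 3, ceil = 4


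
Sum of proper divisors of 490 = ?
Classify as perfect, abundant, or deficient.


Proper divisors: 1, 2, 5, 7, 10, 14, 35, 49, 70, 98, 245
Sum = 1 + 2 + 5 + 7 + 10 + 14 + 35 + 49 + 70 + 98 + 245 = 536
536 > 490 → abundant

s(490) = 536 (abundant)


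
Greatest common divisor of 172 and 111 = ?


172 = 1 * 111 + 61
111 = 1 * 61 + 50
61 = 1 * 50 + 11
50 = 4 * 11 + 6
11 = 1 * 6 + 5
6 = 1 * 5 + 1
5 = 5 * 1 + 0
GCD = 1


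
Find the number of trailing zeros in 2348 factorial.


floor(2348/5) = 469
floor(2348/25) = 93
floor(2348/125) = 18
floor(2348/625) = 3
Total = 583

583 trailing zeros


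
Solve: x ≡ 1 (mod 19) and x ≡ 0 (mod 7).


M = 19*7 = 133
M1 = M/19 = 7, M2 = M/7 = 19
M1^(-1) mod 19 = 11, M2^(-1) mod 7 = 3
x = 1*7*11 + 0*19*3 = 77
77 mod 133 = 77
Check: 77 mod 19 = 1 ✓, 77 mod 7 = 0 ✓

x ≡ 77 (mod 133)


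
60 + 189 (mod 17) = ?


60 + 189 = 249
249 mod 17 = 11


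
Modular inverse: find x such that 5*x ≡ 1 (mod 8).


Use the extended Euclidean algorithm on (8, 5); each row r = 8*s + 5*t:
r=8, s=1, t=0
r=5, s=0, t=1
q=1: r=3, s=1, t=-1   [8*(1) + 5*(-1) = 3]
q=1: r=2, s=-1, t=2   [8*(-1) + 5*(2) = 2]
q=1: r=1, s=2, t=-3   [8*(2) + 5*(-3) = 1]
q=2: r=0, s=-5, t=8   [8*(-5) + 5*(8) = 0]
GCD = 1 with t = -3, so 5*(-3) ≡ 1 (mod 8)
Inverse = -3 mod 8 = 5
Check: 5 * 5 = 25 ≡ 1 (mod 8)

5^(-1) ≡ 5 (mod 8)


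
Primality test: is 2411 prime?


Check divisors up to sqrt(2411) = 49.1019
No divisors found.
2411 is prime.

Yes, 2411 is prime


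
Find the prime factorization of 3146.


3146 / 2 = 1573
1573 / 11 = 143
143 / 11 = 13
13 / 13 = 1
3146 = 2 × 11^2 × 13


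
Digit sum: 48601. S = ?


4 + 8 + 6 + 0 + 1 = 19


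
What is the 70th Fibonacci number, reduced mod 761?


F(k) mod 761 for k=1..70:
1, 1, 2, 3, 5, 8, 13, 21, 34, 55, 89, 144, 233, 377, 610, 226, 75, 301, 376, 677, 292, 208, 500, 708, 447, 394, 80, 474, 554, 267, 60, 327, 387, 714, 340, 293, 633, 165, 37, 202, 239, 441, 680, 360, 279, 639, 157, 35, 192, 227, 419, 646, 304, 189, 493, 682, 414, 335, 749, 323, 311, 634, 184, 57, 241, 298, 539, 76, 615, 691
F(70) mod 761 = 691


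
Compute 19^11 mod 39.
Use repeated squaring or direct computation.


19^1 mod 39 = 19
19^2 mod 39 = 10
19^3 mod 39 = 34
19^4 mod 39 = 22
19^5 mod 39 = 28
19^6 mod 39 = 25
19^7 mod 39 = 7
19^8 mod 39 = 16
19^9 mod 39 = 31
19^10 mod 39 = 4
19^11 mod 39 = 37


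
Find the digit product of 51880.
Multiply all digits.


5 × 1 × 8 × 8 × 0 = 0


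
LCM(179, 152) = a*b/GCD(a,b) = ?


GCD(179, 152) = 1
LCM = 179*152/1 = 27208/1 = 27208

LCM = 27208


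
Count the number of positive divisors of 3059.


3059 = 7^1 × 19^1 × 23^1
d(3059) = (1+1) × (1+1) × (1+1) = 8

8 divisors


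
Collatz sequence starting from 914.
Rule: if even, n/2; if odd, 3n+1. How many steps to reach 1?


914 → 457 → 1372 → 686 → 343 → 1030 → 515 → 1546 → 773 → 2320 → 1160 → 580 → 290 → 145 → 436 → 218 → 109 → 328 → 164 → 82 → 41 → 124 → 62 → 31 → 94 → 47 → 142 → 71 → 214 → 107 → 322 → 161 → 484 → 242 → 121 → 364 → 182 → 91 → 274 → 137 → 412 → 206 → 103 → 310 → 155 → 466 → 233 → 700 → 350 → 175 → 526 → 263 → 790 → 395 → 1186 → 593 → 1780 → 890 → 445 → 1336 → 668 → 334 → 167 → 502 → 251 → 754 → 377 → 1132 → 566 → 283 → 850 → 425 → 1276 → 638 → 319 → 958 → 479 → 1438 → 719 → 2158 → 1079 → 3238 → 1619 → 4858 → 2429 → 7288 → 3644 → 1822 → 911 → 2734 → 1367 → 4102 → 2051 → 6154 → 3077 → 9232 → 4616 → 2308 → 1154 → 577 → 1732 → 866 → 433 → 1300 → 650 → 325 → 976 → 488 → 244 → 122 → 61 → 184 → 92 → 46 → 23 → 70 → 35 → 106 → 53 → 160 → 80 → 40 → 20 → 10 → 5 → 16 → 8 → 4 → 2 → 1
Total steps = 129

129 steps


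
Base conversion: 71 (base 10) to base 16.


71 (base 10) = 71 (decimal)
71 (decimal) = 47 (base 16)


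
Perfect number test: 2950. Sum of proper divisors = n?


Proper divisors of 2950: 1, 2, 5, 10, 25, 50, 59, 118, 295, 590, 1475
Sum = 1 + 2 + 5 + 10 + 25 + 50 + 59 + 118 + 295 + 590 + 1475 = 2630

No, 2950 is not perfect (2630 ≠ 2950)


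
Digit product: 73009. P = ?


7 × 3 × 0 × 0 × 9 = 0


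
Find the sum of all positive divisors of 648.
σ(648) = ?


Divisors of 648: 1, 2, 3, 4, 6, 8, 9, 12, 18, 24, 27, 36, 54, 72, 81, 108, 162, 216, 324, 648
Sum = 1 + 2 + 3 + 4 + 6 + 8 + 9 + 12 + 18 + 24 + 27 + 36 + 54 + 72 + 81 + 108 + 162 + 216 + 324 + 648 = 1815

σ(648) = 1815


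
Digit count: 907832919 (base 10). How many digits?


907832919 has 9 digits in base 10
floor(log10(907832919)) + 1 = floor(8.9580) + 1 = 9

9 digits (base 10)


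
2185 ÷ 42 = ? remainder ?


2185 = 42 * 52 + 1
Check: 2184 + 1 = 2185

q = 52, r = 1


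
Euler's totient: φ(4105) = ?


4105 = 5 × 821
Prime factors: 5, 821
φ(4105) = 4105 × (1-1/5) × (1-1/821)
= 4105 × 4/5 × 820/821 = 3280

φ(4105) = 3280


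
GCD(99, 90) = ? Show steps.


99 = 1 * 90 + 9
90 = 10 * 9 + 0
GCD = 9


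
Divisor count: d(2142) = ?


2142 = 2^1 × 3^2 × 7^1 × 17^1
d(2142) = (1+1) × (2+1) × (1+1) × (1+1) = 24

24 divisors


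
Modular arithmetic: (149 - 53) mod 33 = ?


149 - 53 = 96
96 mod 33 = 30


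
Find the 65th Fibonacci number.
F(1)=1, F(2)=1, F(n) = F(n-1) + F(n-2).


Sequence: 1, 1, 2, 3, 5, 8, 13, 21, 34, 55, 89, 144, 233, 377, 610, 987, 1597, 2584, 4181, 6765, 10946, 17711, 28657, 46368, 75025, 121393, 196418, 317811, 514229, 832040, 1346269, 2178309, 3524578, 5702887, 9227465, 14930352, 24157817, 39088169, 63245986, 102334155, 165580141, 267914296, 433494437, 701408733, 1134903170, 1836311903, 2971215073, 4807526976, 7778742049, 12586269025, 20365011074, 32951280099, 53316291173, 86267571272, 139583862445, 225851433717, 365435296162, 591286729879, 956722026041, 1548008755920, 2504730781961, 4052739537881, 6557470319842, 10610209857723, 17167680177565
F(65) = 17167680177565


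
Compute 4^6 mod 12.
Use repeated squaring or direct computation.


4^1 mod 12 = 4
4^2 mod 12 = 4
4^3 mod 12 = 4
4^4 mod 12 = 4
4^5 mod 12 = 4
4^6 mod 12 = 4


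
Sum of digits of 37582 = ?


3 + 7 + 5 + 8 + 2 = 25


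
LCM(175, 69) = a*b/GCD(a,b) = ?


GCD(175, 69) = 1
LCM = 175*69/1 = 12075/1 = 12075

LCM = 12075


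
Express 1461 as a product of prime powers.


1461 / 3 = 487
487 / 487 = 1
1461 = 3 × 487


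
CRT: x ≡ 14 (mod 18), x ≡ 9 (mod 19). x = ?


M = 18*19 = 342
M1 = M/18 = 19, M2 = M/19 = 18
M1^(-1) mod 18 = 1, M2^(-1) mod 19 = 18
x = 14*19*1 + 9*18*18 = 3182
3182 mod 342 = 104
Check: 104 mod 18 = 14 ✓, 104 mod 19 = 9 ✓

x ≡ 104 (mod 342)


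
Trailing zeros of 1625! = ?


floor(1625/5) = 325
floor(1625/25) = 65
floor(1625/125) = 13
floor(1625/625) = 2
Total = 405

405 trailing zeros


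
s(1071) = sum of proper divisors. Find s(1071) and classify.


Proper divisors: 1, 3, 7, 9, 17, 21, 51, 63, 119, 153, 357
Sum = 1 + 3 + 7 + 9 + 17 + 21 + 51 + 63 + 119 + 153 + 357 = 801
801 < 1071 → deficient

s(1071) = 801 (deficient)


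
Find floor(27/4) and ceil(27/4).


27/4 = 6.7500
floor = 6
ceil = 7

floor = 6, ceil = 7


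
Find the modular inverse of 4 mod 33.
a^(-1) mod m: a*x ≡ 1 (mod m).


Use the extended Euclidean algorithm on (33, 4); each row r = 33*s + 4*t:
r=33, s=1, t=0
r=4, s=0, t=1
q=8: r=1, s=1, t=-8   [33*(1) + 4*(-8) = 1]
q=4: r=0, s=-4, t=33   [33*(-4) + 4*(33) = 0]
GCD = 1 with t = -8, so 4*(-8) ≡ 1 (mod 33)
Inverse = -8 mod 33 = 25
Check: 4 * 25 = 100 ≡ 1 (mod 33)

4^(-1) ≡ 25 (mod 33)


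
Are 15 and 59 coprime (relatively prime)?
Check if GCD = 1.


Euclidean algorithm:
59 = 3 * 15 + 14
15 = 1 * 14 + 1
14 = 14 * 1 + 0
GCD(15, 59) = 1

Yes, coprime (GCD = 1)


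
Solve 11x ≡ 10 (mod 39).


GCD(11, 39) = 1, unique solution
a^(-1) mod 39 = 32
x = 32 * 10 mod 39 = 8

x ≡ 8 (mod 39)


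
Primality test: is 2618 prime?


2618 / 2 = 1309 (exact division)
2618 is NOT prime.

No, 2618 is not prime


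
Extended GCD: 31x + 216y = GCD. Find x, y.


Tabular extended Euclidean (each row: r = 31*s + 216*t):
r=31, s=1, t=0
r=216, s=0, t=1
q=0: r=31, s=1, t=0   [31*(1) + 216*(0) = 31]
q=6: r=30, s=-6, t=1   [31*(-6) + 216*(1) = 30]
q=1: r=1, s=7, t=-1   [31*(7) + 216*(-1) = 1]
q=30: r=0, s=-216, t=31   [31*(-216) + 216*(31) = 0]
GCD = 1; from the row with r=1: x=7, y=-1
Check: 31*(7) + 216*(-1) = 217 - 216 = 1

GCD = 1, x = 7, y = -1
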